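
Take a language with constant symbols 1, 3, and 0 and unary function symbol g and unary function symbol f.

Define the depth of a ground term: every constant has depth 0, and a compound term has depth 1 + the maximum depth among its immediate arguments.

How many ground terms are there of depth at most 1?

Let N_k = |{terms of depth ≤ k}|. Then N_0 = 3 and N_k = 3 + N_{k-1} + N_{k-1} for k ≥ 1 (one summand per function symbol, arity giving the exponent).
N_0 = 3
N_1 = 3 + 3 + 3 = 9
Explicitly: 1, 3, 0, g(1), g(3), g(0), f(1), f(3), f(0).

9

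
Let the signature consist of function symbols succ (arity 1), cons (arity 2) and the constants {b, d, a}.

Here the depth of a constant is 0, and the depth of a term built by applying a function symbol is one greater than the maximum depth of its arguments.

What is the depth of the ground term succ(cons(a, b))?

depth(cons(a, b)) = 1 + max(0, 0) = 1
depth(succ(cons(a, b))) = 1 + depth(cons(a, b)) = 1 + 1 = 2

2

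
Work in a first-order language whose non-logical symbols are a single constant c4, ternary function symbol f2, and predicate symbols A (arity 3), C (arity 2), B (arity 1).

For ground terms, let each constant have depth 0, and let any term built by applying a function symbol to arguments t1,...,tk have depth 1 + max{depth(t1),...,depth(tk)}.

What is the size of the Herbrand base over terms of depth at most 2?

819

First count ground terms of depth ≤ 2.
Count level by level. With function symbols f2/3, the terms of depth ≤ k are the 1 constant together with each function applied to depth-≤(k−1) tuples, so N_k = 1 + N_{k-1}^3.
N_0 = 1
N_1 = 1 + 1^3 = 2
N_2 = 1 + 2^3 = 9
Explicitly: c4, f2(c4, c4, c4), f2(c4, c4, f2(c4, c4, c4)), f2(c4, f2(c4, c4, c4), c4), f2(c4, f2(c4, c4, c4), f2(c4, c4, c4)), f2(f2(c4, c4, c4), c4, c4), f2(f2(c4, c4, c4), c4, f2(c4, c4, c4)), f2(f2(c4, c4, c4), f2(c4, c4, c4), c4), f2(f2(c4, c4, c4), f2(c4, c4, c4), f2(c4, c4, c4)).
So |H| = 9.
A ground atom is a predicate applied to a tuple of terms from H, so the count is the sum over predicates of |H|^arity:
  A: 9^3 = 729;  C: 9^2 = 81;  B: 9
Total ground atoms: 729 + 81 + 9 = 819.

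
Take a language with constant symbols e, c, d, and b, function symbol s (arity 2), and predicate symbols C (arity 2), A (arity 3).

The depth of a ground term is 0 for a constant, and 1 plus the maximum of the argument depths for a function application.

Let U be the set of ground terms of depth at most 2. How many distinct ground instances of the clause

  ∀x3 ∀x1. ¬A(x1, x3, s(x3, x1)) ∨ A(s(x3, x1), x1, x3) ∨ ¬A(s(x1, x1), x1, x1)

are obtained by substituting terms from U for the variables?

Ground terms of depth ≤ 2:
  Let N_k = |{terms of depth ≤ k}|. Then N_0 = 4 and N_k = 4 + N_{k-1}^2 for k ≥ 1 (one summand per function symbol, arity giving the exponent).
  N_0 = 4
  N_1 = 4 + 4^2 = 20
  N_2 = 4 + 20^2 = 404
So there are 404 ground terms available for substitution.
The clause has 2 distinct variables (x3, x1), each appearing in the body. In the free term algebra distinct substitutions yield syntactically distinct ground instances.
Number of ground instances = 404^2 = 163216.

163216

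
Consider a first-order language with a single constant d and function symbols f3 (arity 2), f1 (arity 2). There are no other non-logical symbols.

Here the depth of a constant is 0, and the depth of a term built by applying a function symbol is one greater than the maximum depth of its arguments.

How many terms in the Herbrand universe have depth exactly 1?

2

If N_k denotes the number of depth-≤k ground terms, the 1 constant gives N_0 = 1, and each function symbol of arity r contributes N_{k-1}^r new terms at level k: N_k = 1 + N_{k-1}^2 + N_{k-1}^2.
N_0 = 1
N_1 = 1 + 1^2 + 1^2 = 3
Terms of depth exactly 1: N_1 − N_0 = 3 − 1 = 2.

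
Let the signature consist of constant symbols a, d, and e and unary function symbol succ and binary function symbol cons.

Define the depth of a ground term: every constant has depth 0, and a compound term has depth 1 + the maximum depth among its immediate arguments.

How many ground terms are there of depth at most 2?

243

Let N_k = |{terms of depth ≤ k}|. Then N_0 = 3 and N_k = 3 + N_{k-1} + N_{k-1}^2 for k ≥ 1 (one summand per function symbol, arity giving the exponent).
N_0 = 3
N_1 = 3 + 3 + 3^2 = 15
N_2 = 3 + 15 + 15^2 = 243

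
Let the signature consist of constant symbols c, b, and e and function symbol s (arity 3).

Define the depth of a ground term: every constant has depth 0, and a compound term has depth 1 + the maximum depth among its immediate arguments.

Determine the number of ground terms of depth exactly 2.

26973

Let N_k count ground terms of depth at most k. Each non-constant term of depth ≤ k is some function symbol applied to depth-≤(k−1) arguments, giving N_k = 3 + N_{k-1}^3.
N_0 = 3
N_1 = 3 + 3^3 = 30
N_2 = 3 + 30^3 = 27003
Terms of depth exactly 2: N_2 − N_1 = 27003 − 30 = 26973.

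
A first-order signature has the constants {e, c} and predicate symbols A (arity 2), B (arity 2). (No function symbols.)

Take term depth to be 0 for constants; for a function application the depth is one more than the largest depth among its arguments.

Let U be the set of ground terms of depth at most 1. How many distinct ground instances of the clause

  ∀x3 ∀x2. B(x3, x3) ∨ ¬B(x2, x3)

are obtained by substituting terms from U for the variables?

Ground terms of depth ≤ 1:
  With no function symbols every ground term is a constant, so there are exactly 2 ground terms at every depth bound.
  N_0 = 2
  N_1 = 2
  Explicitly: e, c.
So there are 2 ground terms available for substitution.
There are 2 variables to instantiate (x3, x2), each occurring in at least one literal, so different choices give different ground instances.
Number of ground instances = 2^2 = 4.

4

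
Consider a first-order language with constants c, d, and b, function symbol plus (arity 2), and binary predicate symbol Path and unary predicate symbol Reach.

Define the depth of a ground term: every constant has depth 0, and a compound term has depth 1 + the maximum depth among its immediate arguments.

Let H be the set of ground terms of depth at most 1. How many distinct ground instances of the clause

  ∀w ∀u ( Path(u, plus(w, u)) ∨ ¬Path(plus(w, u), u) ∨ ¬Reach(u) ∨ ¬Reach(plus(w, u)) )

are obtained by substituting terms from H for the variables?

Ground terms of depth ≤ 1:
  Let N_k = |{terms of depth ≤ k}|. Then N_0 = 3 and N_k = 3 + N_{k-1}^2 for k ≥ 1 (one summand per function symbol, arity giving the exponent).
  N_0 = 3
  N_1 = 3 + 3^2 = 12
So there are 12 ground terms available for substitution.
The clause has 2 distinct variables (w, u), each appearing in the body. In the free term algebra distinct substitutions yield syntactically distinct ground instances.
Number of ground instances = 12^2 = 144.

144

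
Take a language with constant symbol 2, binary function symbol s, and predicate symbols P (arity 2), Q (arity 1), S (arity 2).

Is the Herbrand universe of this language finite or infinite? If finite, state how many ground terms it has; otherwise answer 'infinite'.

infinite

The signature has at least one function symbol (s, arity 2) and at least one constant (2).
Iterating s gives infinitely many distinct ground terms: 2, s(2, 2), s(s(2, 2), s(2, 2)), ...
So the Herbrand universe is infinite.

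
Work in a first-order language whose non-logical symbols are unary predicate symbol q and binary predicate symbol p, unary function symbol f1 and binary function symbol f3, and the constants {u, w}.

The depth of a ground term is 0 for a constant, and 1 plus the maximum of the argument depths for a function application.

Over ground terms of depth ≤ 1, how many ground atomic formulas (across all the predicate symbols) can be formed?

First count ground terms of depth ≤ 1.
Let N_k = |{terms of depth ≤ k}|. Then N_0 = 2 and N_k = 2 + N_{k-1} + N_{k-1}^2 for k ≥ 1 (one summand per function symbol, arity giving the exponent).
N_0 = 2
N_1 = 2 + 2 + 2^2 = 8
Explicitly: u, w, f1(u), f1(w), f3(u, u), f3(u, w), f3(w, u), f3(w, w).
So |H| = 8.
Ground atoms are formed by filling each argument slot of a predicate with a term from H, so an r-ary predicate gives |H|^r atoms:
  q: 8;  p: 8^2 = 64
Total ground atoms: 8 + 64 = 72.

72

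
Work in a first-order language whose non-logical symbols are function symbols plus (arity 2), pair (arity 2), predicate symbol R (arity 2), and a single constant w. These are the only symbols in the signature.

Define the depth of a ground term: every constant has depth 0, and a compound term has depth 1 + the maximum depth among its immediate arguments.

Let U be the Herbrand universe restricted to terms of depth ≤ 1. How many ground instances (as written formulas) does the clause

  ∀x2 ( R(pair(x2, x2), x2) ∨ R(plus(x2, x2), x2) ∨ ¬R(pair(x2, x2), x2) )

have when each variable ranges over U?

Ground terms of depth ≤ 1:
  Count level by level. With function symbols plus/2, pair/2, the terms of depth ≤ k are the 1 constant together with each function applied to depth-≤(k−1) tuples, so N_k = 1 + N_{k-1}^2 + N_{k-1}^2.
  N_0 = 1
  N_1 = 1 + 1^2 + 1^2 = 3
  Explicitly: w, plus(w, w), pair(w, w).
So there are 3 ground terms available for substitution.
The variable x2 ranges independently over the available ground terms, and distinct assignments produce distinct instances.
Number of ground instances = 3.

3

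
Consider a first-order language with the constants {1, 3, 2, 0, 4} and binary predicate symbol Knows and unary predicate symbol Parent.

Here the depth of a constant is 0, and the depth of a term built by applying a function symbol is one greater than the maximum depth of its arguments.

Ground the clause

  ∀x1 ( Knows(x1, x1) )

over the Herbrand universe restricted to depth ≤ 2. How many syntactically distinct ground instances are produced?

5

Ground terms of depth ≤ 2:
  With no function symbols every ground term is a constant, so there are exactly 5 ground terms at every depth bound.
  N_0 = 5
  N_1 = 5
  N_2 = 5
  Explicitly: 1, 3, 2, 0, 4.
So there are 5 ground terms available for substitution.
There is 1 variable to instantiate (x1),  occurring in at least one literal, so different choices give different ground instances.
Number of ground instances = 5.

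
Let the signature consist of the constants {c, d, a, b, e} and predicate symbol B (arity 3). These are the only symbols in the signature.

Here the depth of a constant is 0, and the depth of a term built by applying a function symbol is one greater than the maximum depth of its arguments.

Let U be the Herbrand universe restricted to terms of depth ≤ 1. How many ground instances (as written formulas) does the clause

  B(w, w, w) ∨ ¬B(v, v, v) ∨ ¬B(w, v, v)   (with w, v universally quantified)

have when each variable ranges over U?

25

Ground terms of depth ≤ 1:
  With no function symbols every ground term is a constant, so there are exactly 5 ground terms at every depth bound.
  N_0 = 5
  N_1 = 5
  Explicitly: c, d, a, b, e.
So there are 5 ground terms available for substitution.
The clause has 2 distinct variables (w, v), each appearing in the body. In the free term algebra distinct substitutions yield syntactically distinct ground instances.
Number of ground instances = 5^2 = 25.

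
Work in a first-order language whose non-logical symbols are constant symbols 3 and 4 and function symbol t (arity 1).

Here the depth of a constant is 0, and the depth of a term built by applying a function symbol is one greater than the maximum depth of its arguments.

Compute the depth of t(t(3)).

depth(t(3)) = 1 + depth(3) = 1 + 0 = 1
depth(t(t(3))) = 1 + depth(t(3)) = 1 + 1 = 2

2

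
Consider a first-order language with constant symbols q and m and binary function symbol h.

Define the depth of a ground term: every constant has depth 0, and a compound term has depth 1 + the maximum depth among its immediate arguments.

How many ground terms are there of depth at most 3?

Count level by level. With function symbols h/2, the terms of depth ≤ k are the 2 constants together with each function applied to depth-≤(k−1) tuples, so N_k = 2 + N_{k-1}^2.
N_0 = 2
N_1 = 2 + 2^2 = 6
N_2 = 2 + 6^2 = 38
N_3 = 2 + 38^2 = 1446

1446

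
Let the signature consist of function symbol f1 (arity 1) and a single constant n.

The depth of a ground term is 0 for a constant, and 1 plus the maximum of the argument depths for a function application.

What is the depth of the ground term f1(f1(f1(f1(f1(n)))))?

5

depth(f1(n)) = 1 + depth(n) = 1 + 0 = 1
depth(f1(f1(n))) = 1 + depth(f1(n)) = 1 + 1 = 2
depth(f1(f1(f1(n)))) = 1 + depth(f1(f1(n))) = 1 + 2 = 3
depth(f1(f1(f1(f1(n))))) = 1 + depth(f1(f1(f1(n)))) = 1 + 3 = 4
depth(f1(f1(f1(f1(f1(n)))))) = 1 + depth(f1(f1(f1(f1(n))))) = 1 + 4 = 5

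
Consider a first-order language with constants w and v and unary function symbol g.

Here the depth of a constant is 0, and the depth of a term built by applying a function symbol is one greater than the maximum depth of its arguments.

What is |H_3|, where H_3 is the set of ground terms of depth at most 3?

If N_k denotes the number of depth-≤k ground terms, the 2 constants give N_0 = 2, and each function symbol of arity r contributes N_{k-1}^r new terms at level k: N_k = 2 + N_{k-1}.
N_0 = 2
N_1 = 2 + 2 = 4
N_2 = 2 + 4 = 6
N_3 = 2 + 6 = 8
Explicitly: w, v, g(w), g(v), g(g(w)), g(g(v)), g(g(g(w))), g(g(g(v))).

8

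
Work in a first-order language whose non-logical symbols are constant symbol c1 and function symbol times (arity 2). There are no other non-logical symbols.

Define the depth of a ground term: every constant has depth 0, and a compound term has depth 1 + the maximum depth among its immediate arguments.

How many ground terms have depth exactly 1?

1

If N_k denotes the number of depth-≤k ground terms, the 1 constant gives N_0 = 1, and each function symbol of arity r contributes N_{k-1}^r new terms at level k: N_k = 1 + N_{k-1}^2.
N_0 = 1
N_1 = 1 + 1^2 = 2
Terms of depth exactly 1: N_1 − N_0 = 2 − 1 = 1.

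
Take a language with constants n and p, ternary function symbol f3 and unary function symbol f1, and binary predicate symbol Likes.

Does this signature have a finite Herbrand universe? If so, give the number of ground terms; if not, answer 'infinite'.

infinite

The signature has at least one function symbol (f3, arity 3) and at least one constant (n).
Iterating f3 gives infinitely many distinct ground terms: n, f3(n, n, n), f3(f3(n, n, n), f3(n, n, n), f3(n, n, n)), ...
So the Herbrand universe is infinite.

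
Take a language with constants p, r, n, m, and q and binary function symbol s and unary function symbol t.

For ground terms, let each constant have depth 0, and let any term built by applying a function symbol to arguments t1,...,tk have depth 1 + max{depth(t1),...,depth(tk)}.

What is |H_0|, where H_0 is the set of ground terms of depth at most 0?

Let N_k count ground terms of depth at most k. Each non-constant term of depth ≤ k is some function symbol applied to depth-≤(k−1) arguments, giving N_k = 5 + N_{k-1}^2 + N_{k-1}.
N_0 = 5

5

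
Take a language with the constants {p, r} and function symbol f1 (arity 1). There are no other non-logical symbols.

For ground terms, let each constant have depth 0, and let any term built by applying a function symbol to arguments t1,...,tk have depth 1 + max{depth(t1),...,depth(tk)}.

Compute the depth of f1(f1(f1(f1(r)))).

4

depth(f1(r)) = 1 + depth(r) = 1 + 0 = 1
depth(f1(f1(r))) = 1 + depth(f1(r)) = 1 + 1 = 2
depth(f1(f1(f1(r)))) = 1 + depth(f1(f1(r))) = 1 + 2 = 3
depth(f1(f1(f1(f1(r))))) = 1 + depth(f1(f1(f1(r)))) = 1 + 3 = 4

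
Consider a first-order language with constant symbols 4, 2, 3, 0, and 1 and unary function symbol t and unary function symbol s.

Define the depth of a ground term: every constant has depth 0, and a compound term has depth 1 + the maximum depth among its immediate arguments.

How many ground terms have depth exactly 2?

Let N_k count ground terms of depth at most k. Each non-constant term of depth ≤ k is some function symbol applied to depth-≤(k−1) arguments, giving N_k = 5 + N_{k-1} + N_{k-1}.
N_0 = 5
N_1 = 5 + 5 + 5 = 15
N_2 = 5 + 15 + 15 = 35
Terms of depth exactly 2: N_2 − N_1 = 35 − 15 = 20.

20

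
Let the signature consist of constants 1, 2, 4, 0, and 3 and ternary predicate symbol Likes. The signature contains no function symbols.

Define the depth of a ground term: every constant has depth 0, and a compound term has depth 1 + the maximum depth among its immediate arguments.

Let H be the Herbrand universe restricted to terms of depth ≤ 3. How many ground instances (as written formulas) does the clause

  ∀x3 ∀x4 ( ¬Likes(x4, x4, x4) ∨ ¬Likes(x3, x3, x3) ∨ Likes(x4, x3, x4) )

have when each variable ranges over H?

Ground terms of depth ≤ 3:
  With no function symbols every ground term is a constant, so there are exactly 5 ground terms at every depth bound.
  N_0 = 5
  N_1 = 5
  N_2 = 5
  N_3 = 5
  Explicitly: 1, 2, 4, 0, 3.
So there are 5 ground terms available for substitution.
The clause has 2 distinct variables (x3, x4), each appearing in the body. In the free term algebra distinct substitutions yield syntactically distinct ground instances.
Number of ground instances = 5^2 = 25.

25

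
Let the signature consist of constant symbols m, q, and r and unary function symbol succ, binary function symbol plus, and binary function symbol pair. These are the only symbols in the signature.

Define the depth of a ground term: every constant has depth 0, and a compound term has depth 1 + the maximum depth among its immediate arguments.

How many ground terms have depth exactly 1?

21

Let N_k count ground terms of depth at most k. Each non-constant term of depth ≤ k is some function symbol applied to depth-≤(k−1) arguments, giving N_k = 3 + N_{k-1} + N_{k-1}^2 + N_{k-1}^2.
N_0 = 3
N_1 = 3 + 3 + 3^2 + 3^2 = 24
Terms of depth exactly 1: N_1 − N_0 = 24 − 3 = 21.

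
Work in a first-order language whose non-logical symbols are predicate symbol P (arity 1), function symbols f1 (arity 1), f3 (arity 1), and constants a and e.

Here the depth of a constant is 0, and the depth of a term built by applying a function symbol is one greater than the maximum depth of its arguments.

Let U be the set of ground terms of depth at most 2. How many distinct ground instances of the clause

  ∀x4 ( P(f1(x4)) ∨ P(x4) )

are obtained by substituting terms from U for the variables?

Ground terms of depth ≤ 2:
  Count level by level. With function symbols f1/1, f3/1, the terms of depth ≤ k are the 2 constants together with each function applied to depth-≤(k−1) tuples, so N_k = 2 + N_{k-1} + N_{k-1}.
  N_0 = 2
  N_1 = 2 + 2 + 2 = 6
  N_2 = 2 + 6 + 6 = 14
So there are 14 ground terms available for substitution.
There is 1 variable to instantiate (x4),  occurring in at least one literal, so different choices give different ground instances.
Number of ground instances = 14.

14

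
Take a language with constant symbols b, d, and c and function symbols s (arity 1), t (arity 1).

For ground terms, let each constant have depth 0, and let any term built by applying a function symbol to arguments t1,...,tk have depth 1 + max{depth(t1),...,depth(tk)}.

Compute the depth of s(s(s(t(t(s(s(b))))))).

7

depth(s(b)) = 1 + depth(b) = 1 + 0 = 1
depth(s(s(b))) = 1 + depth(s(b)) = 1 + 1 = 2
depth(t(s(s(b)))) = 1 + depth(s(s(b))) = 1 + 2 = 3
depth(t(t(s(s(b))))) = 1 + depth(t(s(s(b)))) = 1 + 3 = 4
depth(s(t(t(s(s(b)))))) = 1 + depth(t(t(s(s(b))))) = 1 + 4 = 5
depth(s(s(t(t(s(s(b))))))) = 1 + depth(s(t(t(s(s(b)))))) = 1 + 5 = 6
depth(s(s(s(t(t(s(s(b)))))))) = 1 + depth(s(s(t(t(s(s(b))))))) = 1 + 6 = 7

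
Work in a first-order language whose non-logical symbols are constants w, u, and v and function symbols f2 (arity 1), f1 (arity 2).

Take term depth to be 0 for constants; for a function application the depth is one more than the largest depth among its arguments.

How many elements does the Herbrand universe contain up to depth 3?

Let N_k = |{terms of depth ≤ k}|. Then N_0 = 3 and N_k = 3 + N_{k-1} + N_{k-1}^2 for k ≥ 1 (one summand per function symbol, arity giving the exponent).
N_0 = 3
N_1 = 3 + 3 + 3^2 = 15
N_2 = 3 + 15 + 15^2 = 243
N_3 = 3 + 243 + 243^2 = 59295

59295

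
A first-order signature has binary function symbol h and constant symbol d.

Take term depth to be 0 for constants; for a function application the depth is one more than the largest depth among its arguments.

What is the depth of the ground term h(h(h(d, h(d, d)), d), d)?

depth(h(d, d)) = 1 + max(0, 0) = 1
depth(h(d, h(d, d))) = 1 + max(0, 1) = 2
depth(h(h(d, h(d, d)), d)) = 1 + max(2, 0) = 3
depth(h(h(h(d, h(d, d)), d), d)) = 1 + max(3, 0) = 4

4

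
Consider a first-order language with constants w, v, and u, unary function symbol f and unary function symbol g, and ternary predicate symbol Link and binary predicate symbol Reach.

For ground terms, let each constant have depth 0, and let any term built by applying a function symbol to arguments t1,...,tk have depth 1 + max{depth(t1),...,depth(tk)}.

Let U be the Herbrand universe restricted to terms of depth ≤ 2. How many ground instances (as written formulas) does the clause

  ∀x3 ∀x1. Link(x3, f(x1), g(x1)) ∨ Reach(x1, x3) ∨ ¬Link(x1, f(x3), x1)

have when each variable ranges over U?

441

Ground terms of depth ≤ 2:
  Let N_k count ground terms of depth at most k. Each non-constant term of depth ≤ k is some function symbol applied to depth-≤(k−1) arguments, giving N_k = 3 + N_{k-1} + N_{k-1}.
  N_0 = 3
  N_1 = 3 + 3 + 3 = 9
  N_2 = 3 + 9 + 9 = 21
So there are 21 ground terms available for substitution.
Each of x3, x1 ranges independently over the available ground terms, and distinct assignments produce distinct instances.
Number of ground instances = 21^2 = 441.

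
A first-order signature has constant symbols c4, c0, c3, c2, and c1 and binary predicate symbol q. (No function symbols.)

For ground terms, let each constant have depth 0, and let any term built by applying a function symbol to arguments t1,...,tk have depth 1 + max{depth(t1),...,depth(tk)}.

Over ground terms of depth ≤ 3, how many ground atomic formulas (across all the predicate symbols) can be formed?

25

First count ground terms of depth ≤ 3.
With no function symbols every ground term is a constant, so there are exactly 5 ground terms at every depth bound.
N_0 = 5
N_1 = 5
N_2 = 5
N_3 = 5
Explicitly: c4, c0, c3, c2, c1.
So |H| = 5.
For each predicate symbol, the number of ground atoms is |H| raised to its arity; summing:
  q: 5^2 = 25
Total ground atoms: 25.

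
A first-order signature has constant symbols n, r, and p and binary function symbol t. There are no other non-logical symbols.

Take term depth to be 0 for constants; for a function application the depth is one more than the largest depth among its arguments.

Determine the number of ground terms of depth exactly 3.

If N_k denotes the number of depth-≤k ground terms, the 3 constants give N_0 = 3, and each function symbol of arity r contributes N_{k-1}^r new terms at level k: N_k = 3 + N_{k-1}^2.
N_0 = 3
N_1 = 3 + 3^2 = 12
N_2 = 3 + 12^2 = 147
N_3 = 3 + 147^2 = 21612
Terms of depth exactly 3: N_3 − N_2 = 21612 − 147 = 21465.

21465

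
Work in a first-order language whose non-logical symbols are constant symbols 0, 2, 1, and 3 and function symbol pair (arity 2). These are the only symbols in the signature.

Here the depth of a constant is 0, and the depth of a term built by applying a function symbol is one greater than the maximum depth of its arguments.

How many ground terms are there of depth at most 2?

404

Let N_k count ground terms of depth at most k. Each non-constant term of depth ≤ k is some function symbol applied to depth-≤(k−1) arguments, giving N_k = 4 + N_{k-1}^2.
N_0 = 4
N_1 = 4 + 4^2 = 20
N_2 = 4 + 20^2 = 404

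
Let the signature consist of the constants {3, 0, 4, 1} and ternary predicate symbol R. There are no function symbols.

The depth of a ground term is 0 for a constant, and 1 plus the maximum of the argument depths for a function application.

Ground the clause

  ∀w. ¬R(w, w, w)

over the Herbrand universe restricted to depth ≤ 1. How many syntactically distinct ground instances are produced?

Ground terms of depth ≤ 1:
  With no function symbols every ground term is a constant, so there are exactly 4 ground terms at every depth bound.
  N_0 = 4
  N_1 = 4
  Explicitly: 3, 0, 4, 1.
So there are 4 ground terms available for substitution.
The clause has 1 distinct variable (w), which appears in the body. In the free term algebra distinct substitutions yield syntactically distinct ground instances.
Number of ground instances = 4.

4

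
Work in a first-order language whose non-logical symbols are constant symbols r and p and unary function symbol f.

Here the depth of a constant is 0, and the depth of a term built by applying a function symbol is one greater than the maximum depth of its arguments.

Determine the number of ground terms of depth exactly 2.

2

Let N_k count ground terms of depth at most k. Each non-constant term of depth ≤ k is some function symbol applied to depth-≤(k−1) arguments, giving N_k = 2 + N_{k-1}.
N_0 = 2
N_1 = 2 + 2 = 4
N_2 = 2 + 4 = 6
Terms of depth exactly 2: N_2 − N_1 = 6 − 4 = 2.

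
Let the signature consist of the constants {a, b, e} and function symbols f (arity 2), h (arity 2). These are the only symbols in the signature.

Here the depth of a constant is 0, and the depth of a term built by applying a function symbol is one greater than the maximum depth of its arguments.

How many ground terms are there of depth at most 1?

21

If N_k denotes the number of depth-≤k ground terms, the 3 constants give N_0 = 3, and each function symbol of arity r contributes N_{k-1}^r new terms at level k: N_k = 3 + N_{k-1}^2 + N_{k-1}^2.
N_0 = 3
N_1 = 3 + 3^2 + 3^2 = 21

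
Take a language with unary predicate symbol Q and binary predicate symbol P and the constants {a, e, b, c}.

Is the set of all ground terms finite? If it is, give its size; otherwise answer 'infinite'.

There are no function symbols, so every ground term is one of the 4 constants.
The Herbrand universe is {a, e, b, c}, which is finite with 4 elements.

4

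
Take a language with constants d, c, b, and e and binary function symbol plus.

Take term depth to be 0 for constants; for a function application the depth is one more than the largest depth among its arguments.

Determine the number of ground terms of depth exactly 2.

Count level by level. With function symbols plus/2, the terms of depth ≤ k are the 4 constants together with each function applied to depth-≤(k−1) tuples, so N_k = 4 + N_{k-1}^2.
N_0 = 4
N_1 = 4 + 4^2 = 20
N_2 = 4 + 20^2 = 404
Terms of depth exactly 2: N_2 − N_1 = 404 − 20 = 384.

384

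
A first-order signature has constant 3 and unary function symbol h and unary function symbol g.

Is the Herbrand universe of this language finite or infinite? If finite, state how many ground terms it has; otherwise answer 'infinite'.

The signature has at least one function symbol (h, arity 1) and at least one constant (3).
Iterating h gives infinitely many distinct ground terms: 3, h(3), h(h(3)), ...
So the Herbrand universe is infinite.

infinite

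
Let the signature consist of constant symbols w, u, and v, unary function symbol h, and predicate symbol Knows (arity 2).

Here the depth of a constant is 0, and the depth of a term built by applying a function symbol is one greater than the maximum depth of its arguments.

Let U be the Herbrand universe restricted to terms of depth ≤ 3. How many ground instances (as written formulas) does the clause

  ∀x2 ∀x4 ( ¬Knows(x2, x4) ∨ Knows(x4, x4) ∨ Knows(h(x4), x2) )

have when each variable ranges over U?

144

Ground terms of depth ≤ 3:
  If N_k denotes the number of depth-≤k ground terms, the 3 constants give N_0 = 3, and each function symbol of arity r contributes N_{k-1}^r new terms at level k: N_k = 3 + N_{k-1}.
  N_0 = 3
  N_1 = 3 + 3 = 6
  N_2 = 3 + 6 = 9
  N_3 = 3 + 9 = 12
  Explicitly: w, u, v, h(w), h(u), h(v), h(h(w)), h(h(u)), h(h(v)), h(h(h(w))), h(h(h(u))), h(h(h(v))).
So there are 12 ground terms available for substitution.
The clause has 2 distinct variables (x2, x4), each appearing in the body. In the free term algebra distinct substitutions yield syntactically distinct ground instances.
Number of ground instances = 12^2 = 144.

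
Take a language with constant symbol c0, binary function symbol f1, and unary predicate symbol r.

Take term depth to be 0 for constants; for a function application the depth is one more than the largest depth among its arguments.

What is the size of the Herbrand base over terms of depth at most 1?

First count ground terms of depth ≤ 1.
Let N_k count ground terms of depth at most k. Each non-constant term of depth ≤ k is some function symbol applied to depth-≤(k−1) arguments, giving N_k = 1 + N_{k-1}^2.
N_0 = 1
N_1 = 1 + 1^2 = 2
Explicitly: c0, f1(c0, c0).
So |H| = 2.
Each predicate of arity r yields |H|^r ground atoms (one per choice of an r-tuple from H):
  r: 2
Total ground atoms: 2.

2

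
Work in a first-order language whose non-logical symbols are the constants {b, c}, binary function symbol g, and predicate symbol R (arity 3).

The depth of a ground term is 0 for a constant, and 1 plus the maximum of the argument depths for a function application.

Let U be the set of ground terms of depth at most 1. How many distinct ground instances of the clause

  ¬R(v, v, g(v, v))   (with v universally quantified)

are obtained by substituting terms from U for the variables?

Ground terms of depth ≤ 1:
  If N_k denotes the number of depth-≤k ground terms, the 2 constants give N_0 = 2, and each function symbol of arity r contributes N_{k-1}^r new terms at level k: N_k = 2 + N_{k-1}^2.
  N_0 = 2
  N_1 = 2 + 2^2 = 6
So there are 6 ground terms available for substitution.
The variable v ranges independently over the available ground terms, and distinct assignments produce distinct instances.
Number of ground instances = 6.

6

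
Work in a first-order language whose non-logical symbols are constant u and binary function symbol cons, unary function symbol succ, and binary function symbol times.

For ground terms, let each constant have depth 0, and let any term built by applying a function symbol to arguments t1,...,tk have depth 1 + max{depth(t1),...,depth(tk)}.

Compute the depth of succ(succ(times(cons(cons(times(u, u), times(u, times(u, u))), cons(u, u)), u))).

7

depth(times(u, u)) = 1 + max(0, 0) = 1
depth(times(u, times(u, u))) = 1 + max(0, 1) = 2
depth(cons(times(u, u), times(u, times(u, u)))) = 1 + max(1, 2) = 3
depth(cons(u, u)) = 1 + max(0, 0) = 1
depth(cons(cons(times(u, u), times(u, times(u, u))), cons(u, u))) = 1 + max(3, 1) = 4
depth(times(cons(cons(times(u, u), times(u, times(u, u))), cons(u, u)), u)) = 1 + max(4, 0) = 5
depth(succ(times(cons(cons(times(u, u), times(u, times(u, u))), cons(u, u)), u))) = 1 + depth(times(cons(cons(times(u, u), times(u, times(u, u))), cons(u, u)), u)) = 1 + 5 = 6
depth(succ(succ(times(cons(cons(times(u, u), times(u, times(u, u))), cons(u, u)), u)))) = 1 + depth(succ(times(cons(cons(times(u, u), times(u, times(u, u))), cons(u, u)), u))) = 1 + 6 = 7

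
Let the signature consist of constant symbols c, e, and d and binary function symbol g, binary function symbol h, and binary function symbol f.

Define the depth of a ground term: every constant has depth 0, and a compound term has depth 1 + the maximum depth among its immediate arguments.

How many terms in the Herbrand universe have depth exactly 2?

2673

Let N_k count ground terms of depth at most k. Each non-constant term of depth ≤ k is some function symbol applied to depth-≤(k−1) arguments, giving N_k = 3 + N_{k-1}^2 + N_{k-1}^2 + N_{k-1}^2.
N_0 = 3
N_1 = 3 + 3^2 + 3^2 + 3^2 = 30
N_2 = 3 + 30^2 + 30^2 + 30^2 = 2703
Terms of depth exactly 2: N_2 − N_1 = 2703 − 30 = 2673.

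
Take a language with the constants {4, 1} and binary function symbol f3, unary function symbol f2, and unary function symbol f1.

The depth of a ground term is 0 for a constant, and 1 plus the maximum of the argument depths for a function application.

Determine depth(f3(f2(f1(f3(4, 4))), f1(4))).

4

depth(f3(4, 4)) = 1 + max(0, 0) = 1
depth(f1(f3(4, 4))) = 1 + depth(f3(4, 4)) = 1 + 1 = 2
depth(f2(f1(f3(4, 4)))) = 1 + depth(f1(f3(4, 4))) = 1 + 2 = 3
depth(f1(4)) = 1 + depth(4) = 1 + 0 = 1
depth(f3(f2(f1(f3(4, 4))), f1(4))) = 1 + max(3, 1) = 4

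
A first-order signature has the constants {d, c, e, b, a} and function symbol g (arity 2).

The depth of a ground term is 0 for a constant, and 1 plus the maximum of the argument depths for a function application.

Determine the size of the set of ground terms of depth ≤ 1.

30

Write N_k for the number of ground terms of depth ≤ k. A term of depth ≤ k is either a constant or a function symbol applied to arguments of depth ≤ k−1, so N_k = 5 + N_{k-1}^2.
N_0 = 5
N_1 = 5 + 5^2 = 30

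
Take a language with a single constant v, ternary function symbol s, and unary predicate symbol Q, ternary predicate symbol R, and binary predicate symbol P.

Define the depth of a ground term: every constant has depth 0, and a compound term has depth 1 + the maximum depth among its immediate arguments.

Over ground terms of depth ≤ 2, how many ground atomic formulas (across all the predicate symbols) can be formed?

First count ground terms of depth ≤ 2.
Write N_k for the number of ground terms of depth ≤ k. A term of depth ≤ k is either a constant or a function symbol applied to arguments of depth ≤ k−1, so N_k = 1 + N_{k-1}^3.
N_0 = 1
N_1 = 1 + 1^3 = 2
N_2 = 1 + 2^3 = 9
Explicitly: v, s(v, v, v), s(v, v, s(v, v, v)), s(v, s(v, v, v), v), s(v, s(v, v, v), s(v, v, v)), s(s(v, v, v), v, v), s(s(v, v, v), v, s(v, v, v)), s(s(v, v, v), s(v, v, v), v), s(s(v, v, v), s(v, v, v), s(v, v, v)).
So |H| = 9.
A ground atom is a predicate applied to a tuple of terms from H, so the count is the sum over predicates of |H|^arity:
  Q: 9;  R: 9^3 = 729;  P: 9^2 = 81
Total ground atoms: 9 + 729 + 81 = 819.

819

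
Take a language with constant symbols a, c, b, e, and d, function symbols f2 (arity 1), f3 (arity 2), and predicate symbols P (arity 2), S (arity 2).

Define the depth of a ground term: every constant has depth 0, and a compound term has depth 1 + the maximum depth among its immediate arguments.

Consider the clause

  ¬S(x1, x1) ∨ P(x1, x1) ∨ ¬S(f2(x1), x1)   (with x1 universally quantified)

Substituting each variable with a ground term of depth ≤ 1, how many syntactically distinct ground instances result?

Ground terms of depth ≤ 1:
  If N_k denotes the number of depth-≤k ground terms, the 5 constants give N_0 = 5, and each function symbol of arity r contributes N_{k-1}^r new terms at level k: N_k = 5 + N_{k-1} + N_{k-1}^2.
  N_0 = 5
  N_1 = 5 + 5 + 5^2 = 35
So there are 35 ground terms available for substitution.
The variable x1 ranges independently over the available ground terms, and distinct assignments produce distinct instances.
Number of ground instances = 35.

35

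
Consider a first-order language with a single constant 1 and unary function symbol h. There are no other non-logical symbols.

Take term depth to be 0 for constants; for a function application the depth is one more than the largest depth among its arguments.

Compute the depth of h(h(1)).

depth(h(1)) = 1 + depth(1) = 1 + 0 = 1
depth(h(h(1))) = 1 + depth(h(1)) = 1 + 1 = 2

2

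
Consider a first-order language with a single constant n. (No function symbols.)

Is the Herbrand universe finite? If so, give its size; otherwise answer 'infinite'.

1

There are no function symbols, so the only ground term is the single constant.
The Herbrand universe is {n}, finite with 1 element.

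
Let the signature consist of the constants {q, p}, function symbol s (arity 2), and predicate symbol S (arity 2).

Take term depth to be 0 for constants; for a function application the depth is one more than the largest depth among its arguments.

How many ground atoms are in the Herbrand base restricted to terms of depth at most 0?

First count ground terms of depth ≤ 0.
Let N_k count ground terms of depth at most k. Each non-constant term of depth ≤ k is some function symbol applied to depth-≤(k−1) arguments, giving N_k = 2 + N_{k-1}^2.
N_0 = 2
So |H| = 2.
A ground atom is a predicate applied to a tuple of terms from H, so the count is the sum over predicates of |H|^arity:
  S: 2^2 = 4
Total ground atoms: 4.

4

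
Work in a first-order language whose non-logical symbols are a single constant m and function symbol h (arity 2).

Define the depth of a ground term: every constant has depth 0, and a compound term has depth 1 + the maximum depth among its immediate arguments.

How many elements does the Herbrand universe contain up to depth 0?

1

Count level by level. With function symbols h/2, the terms of depth ≤ k are the 1 constant together with each function applied to depth-≤(k−1) tuples, so N_k = 1 + N_{k-1}^2.
N_0 = 1
Explicitly: m.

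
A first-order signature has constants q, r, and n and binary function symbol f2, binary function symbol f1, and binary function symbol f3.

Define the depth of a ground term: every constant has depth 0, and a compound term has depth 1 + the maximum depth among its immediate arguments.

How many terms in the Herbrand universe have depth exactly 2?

2673

If N_k denotes the number of depth-≤k ground terms, the 3 constants give N_0 = 3, and each function symbol of arity r contributes N_{k-1}^r new terms at level k: N_k = 3 + N_{k-1}^2 + N_{k-1}^2 + N_{k-1}^2.
N_0 = 3
N_1 = 3 + 3^2 + 3^2 + 3^2 = 30
N_2 = 3 + 30^2 + 30^2 + 30^2 = 2703
Terms of depth exactly 2: N_2 − N_1 = 2703 − 30 = 2673.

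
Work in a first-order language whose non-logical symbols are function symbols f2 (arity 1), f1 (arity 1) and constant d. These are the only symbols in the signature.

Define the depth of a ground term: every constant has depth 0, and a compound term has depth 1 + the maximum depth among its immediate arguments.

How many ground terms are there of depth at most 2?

Write N_k for the number of ground terms of depth ≤ k. A term of depth ≤ k is either a constant or a function symbol applied to arguments of depth ≤ k−1, so N_k = 1 + N_{k-1} + N_{k-1}.
N_0 = 1
N_1 = 1 + 1 + 1 = 3
N_2 = 1 + 3 + 3 = 7

7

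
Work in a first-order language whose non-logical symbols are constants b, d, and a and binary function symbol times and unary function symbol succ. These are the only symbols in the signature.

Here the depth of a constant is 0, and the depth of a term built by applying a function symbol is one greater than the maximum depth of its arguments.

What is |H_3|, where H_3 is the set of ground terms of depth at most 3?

Write N_k for the number of ground terms of depth ≤ k. A term of depth ≤ k is either a constant or a function symbol applied to arguments of depth ≤ k−1, so N_k = 3 + N_{k-1}^2 + N_{k-1}.
N_0 = 3
N_1 = 3 + 3^2 + 3 = 15
N_2 = 3 + 15^2 + 15 = 243
N_3 = 3 + 243^2 + 243 = 59295

59295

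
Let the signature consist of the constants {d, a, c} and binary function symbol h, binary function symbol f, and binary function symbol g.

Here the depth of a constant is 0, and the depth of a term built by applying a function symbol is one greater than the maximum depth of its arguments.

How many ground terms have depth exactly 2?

Count level by level. With function symbols h/2, f/2, g/2, the terms of depth ≤ k are the 3 constants together with each function applied to depth-≤(k−1) tuples, so N_k = 3 + N_{k-1}^2 + N_{k-1}^2 + N_{k-1}^2.
N_0 = 3
N_1 = 3 + 3^2 + 3^2 + 3^2 = 30
N_2 = 3 + 30^2 + 30^2 + 30^2 = 2703
Terms of depth exactly 2: N_2 − N_1 = 2703 − 30 = 2673.

2673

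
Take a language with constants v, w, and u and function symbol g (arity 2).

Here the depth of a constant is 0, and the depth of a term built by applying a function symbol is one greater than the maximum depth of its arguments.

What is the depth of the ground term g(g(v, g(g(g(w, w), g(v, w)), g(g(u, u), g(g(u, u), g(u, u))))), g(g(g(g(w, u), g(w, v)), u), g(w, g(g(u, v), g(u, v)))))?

depth(g(w, w)) = 1 + max(0, 0) = 1
depth(g(v, w)) = 1 + max(0, 0) = 1
depth(g(g(w, w), g(v, w))) = 1 + max(1, 1) = 2
depth(g(u, u)) = 1 + max(0, 0) = 1
depth(g(g(u, u), g(u, u))) = 1 + max(1, 1) = 2
depth(g(g(u, u), g(g(u, u), g(u, u)))) = 1 + max(1, 2) = 3
depth(g(g(g(w, w), g(v, w)), g(g(u, u), g(g(u, u), g(u, u))))) = 1 + max(2, 3) = 4
depth(g(v, g(g(g(w, w), g(v, w)), g(g(u, u), g(g(u, u), g(u, u)))))) = 1 + max(0, 4) = 5
depth(g(w, u)) = 1 + max(0, 0) = 1
depth(g(w, v)) = 1 + max(0, 0) = 1
depth(g(g(w, u), g(w, v))) = 1 + max(1, 1) = 2
depth(g(g(g(w, u), g(w, v)), u)) = 1 + max(2, 0) = 3
depth(g(u, v)) = 1 + max(0, 0) = 1
depth(g(g(u, v), g(u, v))) = 1 + max(1, 1) = 2
depth(g(w, g(g(u, v), g(u, v)))) = 1 + max(0, 2) = 3
depth(g(g(g(g(w, u), g(w, v)), u), g(w, g(g(u, v), g(u, v))))) = 1 + max(3, 3) = 4
depth(g(g(v, g(g(g(w, w), g(v, w)), g(g(u, u), g(g(u, u), g(u, u))))), g(g(g(g(w, u), g(w, v)), u), g(w, g(g(u, v), g(u, v)))))) = 1 + max(5, 4) = 6

6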